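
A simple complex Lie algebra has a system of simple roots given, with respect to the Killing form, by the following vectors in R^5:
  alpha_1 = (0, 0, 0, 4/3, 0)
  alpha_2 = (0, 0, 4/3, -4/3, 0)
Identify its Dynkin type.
Compute the Cartan integers a_ij = 2(alpha_i, alpha_j)/(alpha_j, alpha_j); the resulting 2x2 Cartan matrix is
[[2, -1], [-2, 2]].
The roots have two lengths (squared-length ratio 2:1); the short ones are alpha_{1}. The associated Dynkin diagram is a chain of 2 nodes with a double edge at one end; the terminal node there is the unique short simple root (B_2), so the type is B_2 (the algebra so(5)).

B2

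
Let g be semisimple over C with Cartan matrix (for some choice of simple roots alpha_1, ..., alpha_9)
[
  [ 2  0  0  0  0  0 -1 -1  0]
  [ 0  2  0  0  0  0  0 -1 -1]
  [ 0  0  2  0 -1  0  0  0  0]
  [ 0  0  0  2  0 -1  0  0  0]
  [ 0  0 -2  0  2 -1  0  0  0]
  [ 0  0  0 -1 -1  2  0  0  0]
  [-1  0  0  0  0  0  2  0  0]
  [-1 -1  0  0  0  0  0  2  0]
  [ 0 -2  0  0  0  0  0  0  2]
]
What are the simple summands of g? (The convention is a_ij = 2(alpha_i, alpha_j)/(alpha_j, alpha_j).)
type B_4 + type C_5

The diagram associated to this matrix has two connected components: the simple roots {alpha_3, alpha_4, alpha_5, alpha_6} form a chain of 4 nodes with a double edge at one end; the terminal node there is the unique short simple root (B_4), and {alpha_1, alpha_2, alpha_7, alpha_8, alpha_9} form a chain of 5 nodes with a double edge at one end; the terminal node there is the unique long simple root (C_5). A semisimple Lie algebra decomposes uniquely as the direct sum of simple ideals, one per connected component of its Dynkin diagram, so g ≅ B_4 ⊕ C_5 (dimension 36 + 55 = 91).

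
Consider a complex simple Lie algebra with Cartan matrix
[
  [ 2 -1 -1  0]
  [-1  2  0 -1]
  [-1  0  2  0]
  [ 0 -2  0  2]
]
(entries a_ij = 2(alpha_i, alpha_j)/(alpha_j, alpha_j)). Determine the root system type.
The matrix has rank 4 with 2's on the diagonal. Reading the off-diagonal entries as Dynkin edges (a single edge where a_ij = a_ji = -1; a double or triple edge where a_ij * a_ji = 2 or 3), the diagram is a chain of 4 nodes with a double edge at one end; the terminal node there is the unique long simple root (C_4). One simple-root ordering that puts it in standard form is (alpha_3, alpha_1, alpha_2, alpha_4). So the algebra is type C_4, i.e. sp(8).

C_4 (sp(8))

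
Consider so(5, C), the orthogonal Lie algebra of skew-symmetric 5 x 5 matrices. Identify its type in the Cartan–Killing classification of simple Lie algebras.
This is so(5) with 5 odd, which has dimension 5(5-1)/2 = 10 and rank (5-1)/2 = 2. In the classification of classical Lie algebras, the orthogonal algebra so(2n+1) in an odd number of variables has type B_n; here n = 2, so the Dynkin diagram is a chain of 2 nodes with a double edge at one end; the terminal node there is the unique short simple root (B_2). Hence the type is B_2.

B_2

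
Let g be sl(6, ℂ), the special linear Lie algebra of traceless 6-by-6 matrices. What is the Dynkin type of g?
This is sl(6), which has dimension 6^2 - 1 = 35 and rank 6 - 1 = 5 (a Cartan subalgebra is the diagonal traceless matrices). In the classification of classical Lie algebras, the special linear algebra sl(n+1) has type A_n; here n = 5, so the Dynkin diagram is a chain of 5 nodes with single edges (A_5). Hence the type is A_5.

A_5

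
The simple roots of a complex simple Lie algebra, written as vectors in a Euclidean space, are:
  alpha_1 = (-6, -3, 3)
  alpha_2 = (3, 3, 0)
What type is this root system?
type G_2

Compute the Cartan integers a_ij = 2(alpha_i, alpha_j)/(alpha_j, alpha_j); the resulting 2x2 Cartan matrix is
[[2, -3], [-1, 2]].
The roots have two lengths (squared-length ratio 3:1); the short ones are alpha_{2}. The associated Dynkin diagram is two nodes joined by a triple edge (G_2), so the type is G_2.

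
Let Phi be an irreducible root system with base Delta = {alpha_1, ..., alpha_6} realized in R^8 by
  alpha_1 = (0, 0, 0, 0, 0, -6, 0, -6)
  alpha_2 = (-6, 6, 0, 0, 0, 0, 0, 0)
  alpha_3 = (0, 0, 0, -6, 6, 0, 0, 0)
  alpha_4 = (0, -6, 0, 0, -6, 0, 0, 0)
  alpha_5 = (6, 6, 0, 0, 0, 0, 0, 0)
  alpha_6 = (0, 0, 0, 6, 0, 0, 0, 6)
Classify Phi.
Compute the Cartan integers a_ij = 2(alpha_i, alpha_j)/(alpha_j, alpha_j); the resulting 6x6 Cartan matrix is
[[2, 0, 0, 0, 0, -1], [0, 2, 0, -1, 0, 0], [0, 0, 2, -1, 0, -1], [0, -1, -1, 2, -1, 0], [0, 0, 0, -1, 2, 0], [-1, 0, -1, 0, 0, 2]].
All simple roots have the same length, so the diagram is simply laced. The associated Dynkin diagram is a chain of 4 nodes with a fork of two nodes at one end (D_6), so the type is D_6 (the algebra so(12)).

D_6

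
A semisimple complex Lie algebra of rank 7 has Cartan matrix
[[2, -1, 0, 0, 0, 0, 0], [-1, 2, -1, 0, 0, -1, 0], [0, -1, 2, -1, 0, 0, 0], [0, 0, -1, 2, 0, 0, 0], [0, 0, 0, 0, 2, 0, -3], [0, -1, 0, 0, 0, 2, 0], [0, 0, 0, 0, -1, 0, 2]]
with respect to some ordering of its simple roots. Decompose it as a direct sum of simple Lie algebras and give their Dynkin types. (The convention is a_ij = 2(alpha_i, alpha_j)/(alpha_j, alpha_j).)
D_5 + G_2

The diagram associated to this matrix has two connected components: the simple roots {alpha_1, alpha_2, alpha_3, alpha_4, alpha_6} form a chain of 3 nodes with a fork of two nodes at one end (D_5), and {alpha_5, alpha_7} form two nodes joined by a triple edge (G_2). A semisimple Lie algebra decomposes uniquely as the direct sum of simple ideals, one per connected component of its Dynkin diagram, so g ≅ D_5 ⊕ G_2 (dimension 45 + 14 = 59).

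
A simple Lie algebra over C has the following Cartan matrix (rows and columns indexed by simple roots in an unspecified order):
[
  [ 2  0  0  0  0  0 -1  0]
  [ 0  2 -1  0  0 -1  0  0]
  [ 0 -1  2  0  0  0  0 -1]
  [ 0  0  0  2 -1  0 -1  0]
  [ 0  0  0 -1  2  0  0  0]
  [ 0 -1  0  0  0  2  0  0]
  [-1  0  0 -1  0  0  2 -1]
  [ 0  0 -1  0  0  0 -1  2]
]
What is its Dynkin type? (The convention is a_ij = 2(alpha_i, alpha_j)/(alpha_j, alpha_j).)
The matrix has rank 8 with 2's on the diagonal. Reading the off-diagonal entries as Dynkin edges (a single edge where a_ij = a_ji = -1; a double or triple edge where a_ij * a_ji = 2 or 3), the diagram is a chain of 7 nodes with one extra node attached to the third node from one end (E_8). One simple-root ordering that puts it in standard form is (alpha_5, alpha_1, alpha_4, alpha_7, alpha_8, alpha_3, alpha_2, alpha_6). So the algebra is type E_8.

E_8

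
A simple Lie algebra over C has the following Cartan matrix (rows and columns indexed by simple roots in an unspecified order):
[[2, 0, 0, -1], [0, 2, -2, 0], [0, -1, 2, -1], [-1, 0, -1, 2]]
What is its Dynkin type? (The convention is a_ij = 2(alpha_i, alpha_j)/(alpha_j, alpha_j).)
C4

The matrix has rank 4 with 2's on the diagonal. Reading the off-diagonal entries as Dynkin edges (a single edge where a_ij = a_ji = -1; a double or triple edge where a_ij * a_ji = 2 or 3), the diagram is a chain of 4 nodes with a double edge at one end; the terminal node there is the unique long simple root (C_4). One simple-root ordering that puts it in standard form is (alpha_1, alpha_4, alpha_3, alpha_2). So the algebra is type C_4, i.e. sp(8).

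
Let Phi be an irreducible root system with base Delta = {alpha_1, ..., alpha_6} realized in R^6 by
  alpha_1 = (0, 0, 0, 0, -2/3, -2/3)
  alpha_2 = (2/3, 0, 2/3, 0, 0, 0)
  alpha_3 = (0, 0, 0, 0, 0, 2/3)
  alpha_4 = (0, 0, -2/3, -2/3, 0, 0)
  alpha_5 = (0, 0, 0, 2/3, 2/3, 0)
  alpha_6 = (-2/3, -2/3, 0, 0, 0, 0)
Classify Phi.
Compute the Cartan integers a_ij = 2(alpha_i, alpha_j)/(alpha_j, alpha_j); the resulting 6x6 Cartan matrix is
[[2, 0, -2, 0, -1, 0], [0, 2, 0, -1, 0, -1], [-1, 0, 2, 0, 0, 0], [0, -1, 0, 2, -1, 0], [-1, 0, 0, -1, 2, 0], [0, -1, 0, 0, 0, 2]].
The roots have two lengths (squared-length ratio 2:1); the short ones are alpha_{3}. The associated Dynkin diagram is a chain of 6 nodes with a double edge at one end; the terminal node there is the unique short simple root (B_6), so the type is B_6 (the algebra so(13)).

B_6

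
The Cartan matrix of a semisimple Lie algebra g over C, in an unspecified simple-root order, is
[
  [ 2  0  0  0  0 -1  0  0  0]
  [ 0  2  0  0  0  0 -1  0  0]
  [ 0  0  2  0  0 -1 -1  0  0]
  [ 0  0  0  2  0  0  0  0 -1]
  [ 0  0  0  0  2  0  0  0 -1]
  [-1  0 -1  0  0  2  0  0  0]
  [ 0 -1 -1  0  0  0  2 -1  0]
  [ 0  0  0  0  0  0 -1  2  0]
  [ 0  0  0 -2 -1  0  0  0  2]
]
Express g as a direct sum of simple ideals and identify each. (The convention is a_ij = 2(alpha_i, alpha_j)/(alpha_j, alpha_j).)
The diagram associated to this matrix has two connected components: the simple roots {alpha_4, alpha_5, alpha_9} form a chain of 3 nodes with a double edge at one end; the terminal node there is the unique short simple root (B_3), and {alpha_1, alpha_2, alpha_3, alpha_6, alpha_7, alpha_8} form a chain of 4 nodes with a fork of two nodes at one end (D_6). A semisimple Lie algebra decomposes uniquely as the direct sum of simple ideals, one per connected component of its Dynkin diagram, so g ≅ B_3 ⊕ D_6 (dimension 21 + 66 = 87).

B_3 (so(7)) ⊕ D_6 (so(12))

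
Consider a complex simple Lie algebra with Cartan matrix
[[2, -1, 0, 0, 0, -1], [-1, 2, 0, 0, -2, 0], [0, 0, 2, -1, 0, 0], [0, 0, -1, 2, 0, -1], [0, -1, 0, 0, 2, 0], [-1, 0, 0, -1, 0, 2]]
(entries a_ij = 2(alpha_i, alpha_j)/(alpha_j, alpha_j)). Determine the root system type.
B_6

The matrix has rank 6 with 2's on the diagonal. Reading the off-diagonal entries as Dynkin edges (a single edge where a_ij = a_ji = -1; a double or triple edge where a_ij * a_ji = 2 or 3), the diagram is a chain of 6 nodes with a double edge at one end; the terminal node there is the unique short simple root (B_6). One simple-root ordering that puts it in standard form is (alpha_3, alpha_4, alpha_6, alpha_1, alpha_2, alpha_5). So the algebra is type B_6, i.e. so(13).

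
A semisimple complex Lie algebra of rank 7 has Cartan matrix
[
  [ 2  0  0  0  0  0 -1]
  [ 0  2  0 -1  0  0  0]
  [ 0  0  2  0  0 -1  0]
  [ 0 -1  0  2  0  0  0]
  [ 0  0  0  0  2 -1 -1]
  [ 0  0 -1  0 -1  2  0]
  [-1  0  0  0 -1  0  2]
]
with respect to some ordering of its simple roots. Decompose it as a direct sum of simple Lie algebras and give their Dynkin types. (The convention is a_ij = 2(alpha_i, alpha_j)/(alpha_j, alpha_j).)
A_2 + A_5

The diagram associated to this matrix has two connected components: the simple roots {alpha_2, alpha_4} form a chain of 2 nodes with single edges (A_2), and {alpha_1, alpha_3, alpha_5, alpha_6, alpha_7} form a chain of 5 nodes with single edges (A_5). A semisimple Lie algebra decomposes uniquely as the direct sum of simple ideals, one per connected component of its Dynkin diagram, so g ≅ A_2 ⊕ A_5 (dimension 8 + 35 = 43).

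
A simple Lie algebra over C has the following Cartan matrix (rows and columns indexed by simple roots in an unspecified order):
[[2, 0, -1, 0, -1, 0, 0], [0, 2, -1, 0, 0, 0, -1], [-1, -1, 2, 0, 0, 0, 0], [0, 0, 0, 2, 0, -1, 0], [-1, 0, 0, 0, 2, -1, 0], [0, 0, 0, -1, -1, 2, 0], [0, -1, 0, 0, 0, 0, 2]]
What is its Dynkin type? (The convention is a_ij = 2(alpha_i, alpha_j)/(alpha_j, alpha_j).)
A_7

The matrix has rank 7 with 2's on the diagonal. Reading the off-diagonal entries as Dynkin edges (a single edge where a_ij = a_ji = -1; a double or triple edge where a_ij * a_ji = 2 or 3), the diagram is a chain of 7 nodes with single edges (A_7). One simple-root ordering that puts it in standard form is (alpha_7, alpha_2, alpha_3, alpha_1, alpha_5, alpha_6, alpha_4). So the algebra is type A_7, i.e. sl(8).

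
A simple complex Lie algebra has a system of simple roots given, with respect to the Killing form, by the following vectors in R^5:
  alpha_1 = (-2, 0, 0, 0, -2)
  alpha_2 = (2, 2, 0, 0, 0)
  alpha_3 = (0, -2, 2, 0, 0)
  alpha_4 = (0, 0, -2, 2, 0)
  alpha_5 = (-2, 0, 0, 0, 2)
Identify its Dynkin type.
type D_5

Compute the Cartan integers a_ij = 2(alpha_i, alpha_j)/(alpha_j, alpha_j); the resulting 5x5 Cartan matrix is
[[2, -1, 0, 0, 0], [-1, 2, -1, 0, -1], [0, -1, 2, -1, 0], [0, 0, -1, 2, 0], [0, -1, 0, 0, 2]].
All simple roots have the same length, so the diagram is simply laced. The associated Dynkin diagram is a chain of 3 nodes with a fork of two nodes at one end (D_5), so the type is D_5 (the algebra so(10)).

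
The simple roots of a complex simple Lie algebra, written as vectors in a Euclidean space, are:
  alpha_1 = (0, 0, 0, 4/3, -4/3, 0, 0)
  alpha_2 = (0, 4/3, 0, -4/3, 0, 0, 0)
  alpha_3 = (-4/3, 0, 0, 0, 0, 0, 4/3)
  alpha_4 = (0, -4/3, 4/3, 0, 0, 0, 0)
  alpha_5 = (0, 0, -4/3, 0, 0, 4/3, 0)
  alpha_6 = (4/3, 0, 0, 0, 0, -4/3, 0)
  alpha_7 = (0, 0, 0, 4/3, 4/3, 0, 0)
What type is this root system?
Compute the Cartan integers a_ij = 2(alpha_i, alpha_j)/(alpha_j, alpha_j); the resulting 7x7 Cartan matrix is
[[2, -1, 0, 0, 0, 0, 0], [-1, 2, 0, -1, 0, 0, -1], [0, 0, 2, 0, 0, -1, 0], [0, -1, 0, 2, -1, 0, 0], [0, 0, 0, -1, 2, -1, 0], [0, 0, -1, 0, -1, 2, 0], [0, -1, 0, 0, 0, 0, 2]].
All simple roots have the same length, so the diagram is simply laced. The associated Dynkin diagram is a chain of 5 nodes with a fork of two nodes at one end (D_7), so the type is D_7 (the algebra so(14)).

D_7 (so(14))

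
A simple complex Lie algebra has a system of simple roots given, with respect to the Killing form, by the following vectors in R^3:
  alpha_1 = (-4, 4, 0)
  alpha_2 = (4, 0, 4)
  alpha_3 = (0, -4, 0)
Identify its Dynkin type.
Compute the Cartan integers a_ij = 2(alpha_i, alpha_j)/(alpha_j, alpha_j); the resulting 3x3 Cartan matrix is
[[2, -1, -2], [-1, 2, 0], [-1, 0, 2]].
The roots have two lengths (squared-length ratio 2:1); the short ones are alpha_{3}. The associated Dynkin diagram is a chain of 3 nodes with a double edge at one end; the terminal node there is the unique short simple root (B_3), so the type is B_3 (the algebra so(7)).

B3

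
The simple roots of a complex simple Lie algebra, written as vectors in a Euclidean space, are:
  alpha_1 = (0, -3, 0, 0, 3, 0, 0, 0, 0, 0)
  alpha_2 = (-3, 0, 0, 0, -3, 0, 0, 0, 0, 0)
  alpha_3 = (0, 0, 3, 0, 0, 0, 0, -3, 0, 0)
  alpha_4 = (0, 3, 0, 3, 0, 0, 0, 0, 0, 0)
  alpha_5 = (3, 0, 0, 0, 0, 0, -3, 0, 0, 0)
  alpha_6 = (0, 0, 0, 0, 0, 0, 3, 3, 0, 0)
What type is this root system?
A_6

Compute the Cartan integers a_ij = 2(alpha_i, alpha_j)/(alpha_j, alpha_j); the resulting 6x6 Cartan matrix is
[[2, -1, 0, -1, 0, 0], [-1, 2, 0, 0, -1, 0], [0, 0, 2, 0, 0, -1], [-1, 0, 0, 2, 0, 0], [0, -1, 0, 0, 2, -1], [0, 0, -1, 0, -1, 2]].
All simple roots have the same length, so the diagram is simply laced. The associated Dynkin diagram is a chain of 6 nodes with single edges (A_6), so the type is A_6 (the algebra sl(7)).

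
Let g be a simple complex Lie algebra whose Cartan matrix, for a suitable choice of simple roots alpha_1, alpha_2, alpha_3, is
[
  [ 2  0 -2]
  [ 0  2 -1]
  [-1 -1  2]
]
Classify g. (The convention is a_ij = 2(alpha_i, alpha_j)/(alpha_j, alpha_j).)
C_3 (sp(6))

The matrix has rank 3 with 2's on the diagonal. Reading the off-diagonal entries as Dynkin edges (a single edge where a_ij = a_ji = -1; a double or triple edge where a_ij * a_ji = 2 or 3), the diagram is a chain of 3 nodes with a double edge at one end; the terminal node there is the unique long simple root (C_3). One simple-root ordering that puts it in standard form is (alpha_2, alpha_3, alpha_1). So the algebra is type C_3, i.e. sp(6).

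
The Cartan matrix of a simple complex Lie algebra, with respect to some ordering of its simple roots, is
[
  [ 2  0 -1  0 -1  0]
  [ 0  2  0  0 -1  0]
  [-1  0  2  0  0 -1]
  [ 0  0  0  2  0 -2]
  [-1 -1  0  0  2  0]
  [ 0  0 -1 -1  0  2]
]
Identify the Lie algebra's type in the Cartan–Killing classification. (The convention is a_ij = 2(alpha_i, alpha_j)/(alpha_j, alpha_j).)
The matrix has rank 6 with 2's on the diagonal. Reading the off-diagonal entries as Dynkin edges (a single edge where a_ij = a_ji = -1; a double or triple edge where a_ij * a_ji = 2 or 3), the diagram is a chain of 6 nodes with a double edge at one end; the terminal node there is the unique long simple root (C_6). One simple-root ordering that puts it in standard form is (alpha_2, alpha_5, alpha_1, alpha_3, alpha_6, alpha_4). So the algebra is type C_6, i.e. sp(12).

C_6 (sp(12))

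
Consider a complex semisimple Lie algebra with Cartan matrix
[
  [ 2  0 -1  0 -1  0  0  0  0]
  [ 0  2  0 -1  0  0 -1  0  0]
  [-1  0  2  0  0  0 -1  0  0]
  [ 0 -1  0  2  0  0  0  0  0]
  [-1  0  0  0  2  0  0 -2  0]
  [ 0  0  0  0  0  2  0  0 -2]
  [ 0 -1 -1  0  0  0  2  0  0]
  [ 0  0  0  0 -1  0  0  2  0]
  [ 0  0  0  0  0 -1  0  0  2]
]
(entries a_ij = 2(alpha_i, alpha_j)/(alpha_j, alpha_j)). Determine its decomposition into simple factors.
B_2 + B_7

The diagram associated to this matrix has two connected components: the simple roots {alpha_6, alpha_9} form a chain of 2 nodes with a double edge at one end; the terminal node there is the unique short simple root (B_2), and {alpha_1, alpha_2, alpha_3, alpha_4, alpha_5, alpha_7, alpha_8} form a chain of 7 nodes with a double edge at one end; the terminal node there is the unique short simple root (B_7). A semisimple Lie algebra decomposes uniquely as the direct sum of simple ideals, one per connected component of its Dynkin diagram, so g ≅ B_2 ⊕ B_7 (dimension 10 + 105 = 115).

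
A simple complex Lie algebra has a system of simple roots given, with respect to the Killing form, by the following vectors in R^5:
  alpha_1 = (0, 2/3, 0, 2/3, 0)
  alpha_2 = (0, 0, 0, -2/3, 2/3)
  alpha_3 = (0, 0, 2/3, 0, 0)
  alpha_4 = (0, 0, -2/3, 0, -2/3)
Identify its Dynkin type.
Compute the Cartan integers a_ij = 2(alpha_i, alpha_j)/(alpha_j, alpha_j); the resulting 4x4 Cartan matrix is
[[2, -1, 0, 0], [-1, 2, 0, -1], [0, 0, 2, -1], [0, -1, -2, 2]].
The roots have two lengths (squared-length ratio 2:1); the short ones are alpha_{3}. The associated Dynkin diagram is a chain of 4 nodes with a double edge at one end; the terminal node there is the unique short simple root (B_4), so the type is B_4 (the algebra so(9)).

B_4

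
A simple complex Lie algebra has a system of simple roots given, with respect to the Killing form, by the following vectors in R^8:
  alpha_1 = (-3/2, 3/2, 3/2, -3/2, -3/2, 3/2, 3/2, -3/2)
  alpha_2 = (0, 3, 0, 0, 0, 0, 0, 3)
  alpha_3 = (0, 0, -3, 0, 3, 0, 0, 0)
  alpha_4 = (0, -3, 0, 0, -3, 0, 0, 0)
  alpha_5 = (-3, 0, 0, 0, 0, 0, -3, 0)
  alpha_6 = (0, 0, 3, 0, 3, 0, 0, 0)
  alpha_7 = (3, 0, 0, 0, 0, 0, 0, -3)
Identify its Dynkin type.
E_7

Compute the Cartan integers a_ij = 2(alpha_i, alpha_j)/(alpha_j, alpha_j); the resulting 7x7 Cartan matrix is
[[2, 0, -1, 0, 0, 0, 0], [0, 2, 0, -1, 0, 0, -1], [-1, 0, 2, -1, 0, 0, 0], [0, -1, -1, 2, 0, -1, 0], [0, 0, 0, 0, 2, 0, -1], [0, 0, 0, -1, 0, 2, 0], [0, -1, 0, 0, -1, 0, 2]].
All simple roots have the same length, so the diagram is simply laced. The associated Dynkin diagram is a chain of 6 nodes with one extra node attached to the third node from one end (E_7), so the type is E_7.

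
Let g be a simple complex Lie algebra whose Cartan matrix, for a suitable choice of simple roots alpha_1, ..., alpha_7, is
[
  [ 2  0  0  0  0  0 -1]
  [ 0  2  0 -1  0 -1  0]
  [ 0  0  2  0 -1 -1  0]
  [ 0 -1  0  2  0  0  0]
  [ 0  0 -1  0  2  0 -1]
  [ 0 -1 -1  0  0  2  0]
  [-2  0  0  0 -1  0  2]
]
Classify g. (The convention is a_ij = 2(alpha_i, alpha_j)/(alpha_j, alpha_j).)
The matrix has rank 7 with 2's on the diagonal. Reading the off-diagonal entries as Dynkin edges (a single edge where a_ij = a_ji = -1; a double or triple edge where a_ij * a_ji = 2 or 3), the diagram is a chain of 7 nodes with a double edge at one end; the terminal node there is the unique short simple root (B_7). One simple-root ordering that puts it in standard form is (alpha_4, alpha_2, alpha_6, alpha_3, alpha_5, alpha_7, alpha_1). So the algebra is type B_7, i.e. so(15).

B_7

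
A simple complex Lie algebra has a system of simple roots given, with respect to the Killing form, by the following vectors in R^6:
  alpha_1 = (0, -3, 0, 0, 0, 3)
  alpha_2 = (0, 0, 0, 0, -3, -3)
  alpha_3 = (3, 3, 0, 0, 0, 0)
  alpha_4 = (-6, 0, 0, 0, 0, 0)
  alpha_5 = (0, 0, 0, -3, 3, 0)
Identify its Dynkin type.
type C_5

Compute the Cartan integers a_ij = 2(alpha_i, alpha_j)/(alpha_j, alpha_j); the resulting 5x5 Cartan matrix is
[[2, -1, -1, 0, 0], [-1, 2, 0, 0, -1], [-1, 0, 2, -1, 0], [0, 0, -2, 2, 0], [0, -1, 0, 0, 2]].
The roots have two lengths (squared-length ratio 2:1); the short ones are alpha_{1,2,3,5}. The associated Dynkin diagram is a chain of 5 nodes with a double edge at one end; the terminal node there is the unique long simple root (C_5), so the type is C_5 (the algebra sp(10)).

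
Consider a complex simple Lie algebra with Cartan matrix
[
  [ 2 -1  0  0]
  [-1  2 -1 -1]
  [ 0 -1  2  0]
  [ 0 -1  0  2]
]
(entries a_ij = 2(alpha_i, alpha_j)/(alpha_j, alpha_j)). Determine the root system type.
type D_4

The matrix has rank 4 with 2's on the diagonal. Reading the off-diagonal entries as Dynkin edges (a single edge where a_ij = a_ji = -1; a double or triple edge where a_ij * a_ji = 2 or 3), the diagram is a chain of 2 nodes with a fork of two nodes at one end (D_4). One simple-root ordering that puts it in standard form is (alpha_1, alpha_2, alpha_3, alpha_4). So the algebra is type D_4, i.e. so(8).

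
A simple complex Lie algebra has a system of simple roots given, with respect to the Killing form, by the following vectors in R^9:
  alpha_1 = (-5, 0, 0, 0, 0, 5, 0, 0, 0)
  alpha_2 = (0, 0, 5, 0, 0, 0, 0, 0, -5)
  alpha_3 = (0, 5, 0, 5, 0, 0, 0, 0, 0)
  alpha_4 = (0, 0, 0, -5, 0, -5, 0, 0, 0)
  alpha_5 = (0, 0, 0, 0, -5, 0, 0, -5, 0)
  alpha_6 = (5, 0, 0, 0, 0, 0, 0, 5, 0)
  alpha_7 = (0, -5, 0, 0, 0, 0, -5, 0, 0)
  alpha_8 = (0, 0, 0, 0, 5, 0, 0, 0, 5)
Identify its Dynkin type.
A_8

Compute the Cartan integers a_ij = 2(alpha_i, alpha_j)/(alpha_j, alpha_j); the resulting 8x8 Cartan matrix is
[[2, 0, 0, -1, 0, -1, 0, 0], [0, 2, 0, 0, 0, 0, 0, -1], [0, 0, 2, -1, 0, 0, -1, 0], [-1, 0, -1, 2, 0, 0, 0, 0], [0, 0, 0, 0, 2, -1, 0, -1], [-1, 0, 0, 0, -1, 2, 0, 0], [0, 0, -1, 0, 0, 0, 2, 0], [0, -1, 0, 0, -1, 0, 0, 2]].
All simple roots have the same length, so the diagram is simply laced. The associated Dynkin diagram is a chain of 8 nodes with single edges (A_8), so the type is A_8 (the algebra sl(9)).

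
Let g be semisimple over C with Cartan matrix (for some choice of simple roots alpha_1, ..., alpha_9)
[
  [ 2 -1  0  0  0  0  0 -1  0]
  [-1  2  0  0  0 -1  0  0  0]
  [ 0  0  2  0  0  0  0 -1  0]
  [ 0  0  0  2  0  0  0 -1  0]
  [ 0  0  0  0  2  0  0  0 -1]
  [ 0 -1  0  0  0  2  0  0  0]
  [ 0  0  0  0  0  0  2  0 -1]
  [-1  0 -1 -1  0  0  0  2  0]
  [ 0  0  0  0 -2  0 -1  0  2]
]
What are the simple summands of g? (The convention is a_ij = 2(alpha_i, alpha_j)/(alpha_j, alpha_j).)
B3 ⊕ D6

The diagram associated to this matrix has two connected components: the simple roots {alpha_5, alpha_7, alpha_9} form a chain of 3 nodes with a double edge at one end; the terminal node there is the unique short simple root (B_3), and {alpha_1, alpha_2, alpha_3, alpha_4, alpha_6, alpha_8} form a chain of 4 nodes with a fork of two nodes at one end (D_6). A semisimple Lie algebra decomposes uniquely as the direct sum of simple ideals, one per connected component of its Dynkin diagram, so g ≅ B_3 ⊕ D_6 (dimension 21 + 66 = 87).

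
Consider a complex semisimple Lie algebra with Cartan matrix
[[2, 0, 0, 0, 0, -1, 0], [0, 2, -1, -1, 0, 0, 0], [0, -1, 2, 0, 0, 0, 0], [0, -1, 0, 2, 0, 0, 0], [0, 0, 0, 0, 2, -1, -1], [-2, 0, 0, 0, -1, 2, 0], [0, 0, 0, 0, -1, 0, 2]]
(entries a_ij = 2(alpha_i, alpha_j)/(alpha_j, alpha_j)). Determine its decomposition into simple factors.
A_3 ⊕ B_4

The diagram associated to this matrix has two connected components: the simple roots {alpha_2, alpha_3, alpha_4} form a chain of 3 nodes with single edges (A_3), and {alpha_1, alpha_5, alpha_6, alpha_7} form a chain of 4 nodes with a double edge at one end; the terminal node there is the unique short simple root (B_4). A semisimple Lie algebra decomposes uniquely as the direct sum of simple ideals, one per connected component of its Dynkin diagram, so g ≅ A_3 ⊕ B_4 (dimension 15 + 36 = 51).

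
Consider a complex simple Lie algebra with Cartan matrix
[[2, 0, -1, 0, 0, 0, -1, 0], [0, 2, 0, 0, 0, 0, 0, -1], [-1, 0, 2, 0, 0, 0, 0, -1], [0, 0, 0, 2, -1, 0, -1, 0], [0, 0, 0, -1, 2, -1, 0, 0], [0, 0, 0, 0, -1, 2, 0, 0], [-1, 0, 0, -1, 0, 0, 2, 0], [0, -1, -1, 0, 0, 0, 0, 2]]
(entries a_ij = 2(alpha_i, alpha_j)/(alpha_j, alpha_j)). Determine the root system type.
The matrix has rank 8 with 2's on the diagonal. Reading the off-diagonal entries as Dynkin edges (a single edge where a_ij = a_ji = -1; a double or triple edge where a_ij * a_ji = 2 or 3), the diagram is a chain of 8 nodes with single edges (A_8). One simple-root ordering that puts it in standard form is (alpha_2, alpha_8, alpha_3, alpha_1, alpha_7, alpha_4, alpha_5, alpha_6). So the algebra is type A_8, i.e. sl(9).

type A_8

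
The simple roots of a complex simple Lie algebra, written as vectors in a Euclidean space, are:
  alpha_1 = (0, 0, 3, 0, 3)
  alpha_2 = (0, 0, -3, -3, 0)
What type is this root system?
Compute the Cartan integers a_ij = 2(alpha_i, alpha_j)/(alpha_j, alpha_j); the resulting 2x2 Cartan matrix is
[[2, -1], [-1, 2]].
All simple roots have the same length, so the diagram is simply laced. The associated Dynkin diagram is a chain of 2 nodes with single edges (A_2), so the type is A_2 (the algebra sl(3)).

type A_2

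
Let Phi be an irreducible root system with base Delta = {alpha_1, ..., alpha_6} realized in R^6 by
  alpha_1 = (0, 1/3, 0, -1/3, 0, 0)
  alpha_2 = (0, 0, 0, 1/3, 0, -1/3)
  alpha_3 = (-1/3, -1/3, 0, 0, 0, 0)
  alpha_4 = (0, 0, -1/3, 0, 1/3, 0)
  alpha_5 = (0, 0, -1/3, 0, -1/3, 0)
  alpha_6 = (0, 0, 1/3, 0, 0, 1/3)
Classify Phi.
Compute the Cartan integers a_ij = 2(alpha_i, alpha_j)/(alpha_j, alpha_j); the resulting 6x6 Cartan matrix is
[[2, -1, -1, 0, 0, 0], [-1, 2, 0, 0, 0, -1], [-1, 0, 2, 0, 0, 0], [0, 0, 0, 2, 0, -1], [0, 0, 0, 0, 2, -1], [0, -1, 0, -1, -1, 2]].
All simple roots have the same length, so the diagram is simply laced. The associated Dynkin diagram is a chain of 4 nodes with a fork of two nodes at one end (D_6), so the type is D_6 (the algebra so(12)).

type D_6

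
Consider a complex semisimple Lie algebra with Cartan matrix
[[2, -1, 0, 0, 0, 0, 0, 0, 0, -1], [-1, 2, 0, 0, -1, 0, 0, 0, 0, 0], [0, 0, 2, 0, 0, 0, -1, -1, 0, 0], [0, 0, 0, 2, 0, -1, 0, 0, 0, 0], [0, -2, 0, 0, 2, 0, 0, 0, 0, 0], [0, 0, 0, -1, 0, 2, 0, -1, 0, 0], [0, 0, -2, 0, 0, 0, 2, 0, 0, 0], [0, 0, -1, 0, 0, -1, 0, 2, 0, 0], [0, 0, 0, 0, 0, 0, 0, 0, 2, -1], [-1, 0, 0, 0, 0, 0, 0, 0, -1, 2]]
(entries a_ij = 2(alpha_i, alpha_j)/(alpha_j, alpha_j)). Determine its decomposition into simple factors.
C_5 (sp(10)) + C_5 (sp(10))

The diagram associated to this matrix has two connected components: the simple roots {alpha_1, alpha_2, alpha_5, alpha_9, alpha_10} form a chain of 5 nodes with a double edge at one end; the terminal node there is the unique long simple root (C_5), and {alpha_3, alpha_4, alpha_6, alpha_7, alpha_8} form a chain of 5 nodes with a double edge at one end; the terminal node there is the unique long simple root (C_5). A semisimple Lie algebra decomposes uniquely as the direct sum of simple ideals, one per connected component of its Dynkin diagram, so g ≅ C_5 ⊕ C_5 (dimension 55 + 55 = 110).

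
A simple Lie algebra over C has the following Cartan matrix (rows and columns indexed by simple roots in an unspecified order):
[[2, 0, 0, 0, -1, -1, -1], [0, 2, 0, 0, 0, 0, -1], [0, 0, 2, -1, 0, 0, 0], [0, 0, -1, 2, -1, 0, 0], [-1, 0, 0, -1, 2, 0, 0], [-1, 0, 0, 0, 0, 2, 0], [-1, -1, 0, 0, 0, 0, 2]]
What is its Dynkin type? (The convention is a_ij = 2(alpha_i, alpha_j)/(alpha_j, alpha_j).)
E_7

The matrix has rank 7 with 2's on the diagonal. Reading the off-diagonal entries as Dynkin edges (a single edge where a_ij = a_ji = -1; a double or triple edge where a_ij * a_ji = 2 or 3), the diagram is a chain of 6 nodes with one extra node attached to the third node from one end (E_7). One simple-root ordering that puts it in standard form is (alpha_2, alpha_6, alpha_7, alpha_1, alpha_5, alpha_4, alpha_3). So the algebra is type E_7.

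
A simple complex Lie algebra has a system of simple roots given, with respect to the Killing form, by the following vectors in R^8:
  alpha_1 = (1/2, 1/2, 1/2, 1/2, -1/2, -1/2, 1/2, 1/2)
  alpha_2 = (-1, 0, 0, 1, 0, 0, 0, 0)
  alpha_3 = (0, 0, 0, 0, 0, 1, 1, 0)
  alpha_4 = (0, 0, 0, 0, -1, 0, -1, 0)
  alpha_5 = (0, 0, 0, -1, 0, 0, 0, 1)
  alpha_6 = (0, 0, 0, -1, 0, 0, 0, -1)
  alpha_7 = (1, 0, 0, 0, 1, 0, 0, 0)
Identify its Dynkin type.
Compute the Cartan integers a_ij = 2(alpha_i, alpha_j)/(alpha_j, alpha_j); the resulting 7x7 Cartan matrix is
[[2, 0, 0, 0, 0, -1, 0], [0, 2, 0, 0, -1, -1, -1], [0, 0, 2, -1, 0, 0, 0], [0, 0, -1, 2, 0, 0, -1], [0, -1, 0, 0, 2, 0, 0], [-1, -1, 0, 0, 0, 2, 0], [0, -1, 0, -1, 0, 0, 2]].
All simple roots have the same length, so the diagram is simply laced. The associated Dynkin diagram is a chain of 6 nodes with one extra node attached to the third node from one end (E_7), so the type is E_7.

E_7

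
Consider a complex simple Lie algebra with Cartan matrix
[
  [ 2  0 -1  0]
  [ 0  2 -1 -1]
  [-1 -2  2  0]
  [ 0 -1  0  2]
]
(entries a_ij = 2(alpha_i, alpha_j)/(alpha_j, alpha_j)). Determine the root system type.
The matrix has rank 4 with 2's on the diagonal. Reading the off-diagonal entries as Dynkin edges (a single edge where a_ij = a_ji = -1; a double or triple edge where a_ij * a_ji = 2 or 3), the diagram is a chain of 4 nodes with a double edge between the middle two (F_4). One simple-root ordering that puts it in standard form is (alpha_1, alpha_3, alpha_2, alpha_4). So the algebra is type F_4.

F_4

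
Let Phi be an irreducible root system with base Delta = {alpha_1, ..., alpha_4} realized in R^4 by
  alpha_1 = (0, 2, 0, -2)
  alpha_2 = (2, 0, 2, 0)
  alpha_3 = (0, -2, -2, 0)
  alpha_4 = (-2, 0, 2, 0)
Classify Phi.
Compute the Cartan integers a_ij = 2(alpha_i, alpha_j)/(alpha_j, alpha_j); the resulting 4x4 Cartan matrix is
[[2, 0, -1, 0], [0, 2, -1, 0], [-1, -1, 2, -1], [0, 0, -1, 2]].
All simple roots have the same length, so the diagram is simply laced. The associated Dynkin diagram is a chain of 2 nodes with a fork of two nodes at one end (D_4), so the type is D_4 (the algebra so(8)).

type D_4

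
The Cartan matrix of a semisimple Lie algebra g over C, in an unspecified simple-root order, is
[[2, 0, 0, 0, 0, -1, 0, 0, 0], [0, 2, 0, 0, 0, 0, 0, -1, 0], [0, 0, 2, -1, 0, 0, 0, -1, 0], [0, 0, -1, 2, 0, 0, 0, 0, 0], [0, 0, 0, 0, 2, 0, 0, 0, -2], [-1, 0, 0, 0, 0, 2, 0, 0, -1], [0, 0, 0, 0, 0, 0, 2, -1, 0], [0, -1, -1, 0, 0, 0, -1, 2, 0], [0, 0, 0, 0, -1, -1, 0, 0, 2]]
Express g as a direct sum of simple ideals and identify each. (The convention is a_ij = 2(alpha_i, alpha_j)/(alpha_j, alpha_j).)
type C_4 ⊕ type D_5

The diagram associated to this matrix has two connected components: the simple roots {alpha_1, alpha_5, alpha_6, alpha_9} form a chain of 4 nodes with a double edge at one end; the terminal node there is the unique long simple root (C_4), and {alpha_2, alpha_3, alpha_4, alpha_7, alpha_8} form a chain of 3 nodes with a fork of two nodes at one end (D_5). A semisimple Lie algebra decomposes uniquely as the direct sum of simple ideals, one per connected component of its Dynkin diagram, so g ≅ C_4 ⊕ D_5 (dimension 36 + 45 = 81).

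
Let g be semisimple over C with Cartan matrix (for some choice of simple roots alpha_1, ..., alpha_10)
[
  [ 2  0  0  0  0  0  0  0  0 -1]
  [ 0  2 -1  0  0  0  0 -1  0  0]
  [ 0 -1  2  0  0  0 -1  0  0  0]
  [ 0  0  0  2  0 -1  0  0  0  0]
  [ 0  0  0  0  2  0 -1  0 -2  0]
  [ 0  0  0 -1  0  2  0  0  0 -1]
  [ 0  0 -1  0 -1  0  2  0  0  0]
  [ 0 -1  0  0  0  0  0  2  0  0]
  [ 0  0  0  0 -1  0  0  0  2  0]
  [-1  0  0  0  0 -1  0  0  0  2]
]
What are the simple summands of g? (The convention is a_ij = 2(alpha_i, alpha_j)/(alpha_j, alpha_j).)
The diagram associated to this matrix has two connected components: the simple roots {alpha_1, alpha_4, alpha_6, alpha_10} form a chain of 4 nodes with single edges (A_4), and {alpha_2, alpha_3, alpha_5, alpha_7, alpha_8, alpha_9} form a chain of 6 nodes with a double edge at one end; the terminal node there is the unique short simple root (B_6). A semisimple Lie algebra decomposes uniquely as the direct sum of simple ideals, one per connected component of its Dynkin diagram, so g ≅ A_4 ⊕ B_6 (dimension 24 + 78 = 102).

type A_4 + type B_6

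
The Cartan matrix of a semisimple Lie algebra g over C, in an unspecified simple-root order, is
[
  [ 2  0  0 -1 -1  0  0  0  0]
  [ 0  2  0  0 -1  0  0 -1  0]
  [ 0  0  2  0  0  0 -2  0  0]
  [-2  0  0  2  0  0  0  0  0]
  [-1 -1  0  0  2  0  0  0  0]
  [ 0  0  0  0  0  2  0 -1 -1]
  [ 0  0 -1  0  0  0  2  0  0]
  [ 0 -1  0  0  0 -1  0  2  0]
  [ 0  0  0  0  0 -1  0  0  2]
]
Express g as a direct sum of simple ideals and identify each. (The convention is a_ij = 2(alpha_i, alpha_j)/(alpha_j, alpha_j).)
The diagram associated to this matrix has two connected components: the simple roots {alpha_3, alpha_7} form a chain of 2 nodes with a double edge at one end; the terminal node there is the unique short simple root (B_2), and {alpha_1, alpha_2, alpha_4, alpha_5, alpha_6, alpha_8, alpha_9} form a chain of 7 nodes with a double edge at one end; the terminal node there is the unique long simple root (C_7). A semisimple Lie algebra decomposes uniquely as the direct sum of simple ideals, one per connected component of its Dynkin diagram, so g ≅ B_2 ⊕ C_7 (dimension 10 + 105 = 115).

B2 + C7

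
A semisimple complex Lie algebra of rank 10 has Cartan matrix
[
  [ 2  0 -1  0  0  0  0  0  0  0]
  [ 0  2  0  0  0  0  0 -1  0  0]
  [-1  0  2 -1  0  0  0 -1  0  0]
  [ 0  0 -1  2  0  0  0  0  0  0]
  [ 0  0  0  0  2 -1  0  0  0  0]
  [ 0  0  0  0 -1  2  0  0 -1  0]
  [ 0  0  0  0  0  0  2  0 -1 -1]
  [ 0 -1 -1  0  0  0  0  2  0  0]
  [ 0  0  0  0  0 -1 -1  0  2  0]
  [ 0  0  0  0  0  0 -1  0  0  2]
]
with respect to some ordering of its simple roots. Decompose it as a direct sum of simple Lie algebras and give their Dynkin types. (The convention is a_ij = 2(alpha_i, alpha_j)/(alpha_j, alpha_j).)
type A_5 ⊕ type D_5

The diagram associated to this matrix has two connected components: the simple roots {alpha_5, alpha_6, alpha_7, alpha_9, alpha_10} form a chain of 5 nodes with single edges (A_5), and {alpha_1, alpha_2, alpha_3, alpha_4, alpha_8} form a chain of 3 nodes with a fork of two nodes at one end (D_5). A semisimple Lie algebra decomposes uniquely as the direct sum of simple ideals, one per connected component of its Dynkin diagram, so g ≅ A_5 ⊕ D_5 (dimension 35 + 45 = 80).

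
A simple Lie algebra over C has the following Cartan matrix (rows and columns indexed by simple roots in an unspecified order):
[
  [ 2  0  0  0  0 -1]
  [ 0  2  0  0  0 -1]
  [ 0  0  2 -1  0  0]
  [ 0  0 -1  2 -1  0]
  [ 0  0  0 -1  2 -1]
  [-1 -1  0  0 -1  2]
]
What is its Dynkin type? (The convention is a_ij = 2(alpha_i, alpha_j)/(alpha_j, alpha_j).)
The matrix has rank 6 with 2's on the diagonal. Reading the off-diagonal entries as Dynkin edges (a single edge where a_ij = a_ji = -1; a double or triple edge where a_ij * a_ji = 2 or 3), the diagram is a chain of 4 nodes with a fork of two nodes at one end (D_6). One simple-root ordering that puts it in standard form is (alpha_3, alpha_4, alpha_5, alpha_6, alpha_2, alpha_1). So the algebra is type D_6, i.e. so(12).

type D_6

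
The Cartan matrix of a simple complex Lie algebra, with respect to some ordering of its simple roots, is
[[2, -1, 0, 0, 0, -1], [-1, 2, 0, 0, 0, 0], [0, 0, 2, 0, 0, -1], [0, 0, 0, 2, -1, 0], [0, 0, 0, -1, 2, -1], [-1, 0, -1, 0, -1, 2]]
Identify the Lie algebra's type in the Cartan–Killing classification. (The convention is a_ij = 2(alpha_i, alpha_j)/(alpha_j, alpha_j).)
E6

The matrix has rank 6 with 2's on the diagonal. Reading the off-diagonal entries as Dynkin edges (a single edge where a_ij = a_ji = -1; a double or triple edge where a_ij * a_ji = 2 or 3), the diagram is a chain of 5 nodes with one extra node attached to the third node from one end (E_6). One simple-root ordering that puts it in standard form is (alpha_2, alpha_3, alpha_1, alpha_6, alpha_5, alpha_4). So the algebra is type E_6.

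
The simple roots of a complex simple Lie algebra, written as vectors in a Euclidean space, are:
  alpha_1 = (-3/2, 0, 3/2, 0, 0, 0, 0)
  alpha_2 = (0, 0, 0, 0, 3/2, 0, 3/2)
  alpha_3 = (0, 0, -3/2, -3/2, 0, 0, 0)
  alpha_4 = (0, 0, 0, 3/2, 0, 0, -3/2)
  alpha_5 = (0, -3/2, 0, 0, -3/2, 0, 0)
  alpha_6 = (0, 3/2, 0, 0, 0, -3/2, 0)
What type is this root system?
Compute the Cartan integers a_ij = 2(alpha_i, alpha_j)/(alpha_j, alpha_j); the resulting 6x6 Cartan matrix is
[[2, 0, -1, 0, 0, 0], [0, 2, 0, -1, -1, 0], [-1, 0, 2, -1, 0, 0], [0, -1, -1, 2, 0, 0], [0, -1, 0, 0, 2, -1], [0, 0, 0, 0, -1, 2]].
All simple roots have the same length, so the diagram is simply laced. The associated Dynkin diagram is a chain of 6 nodes with single edges (A_6), so the type is A_6 (the algebra sl(7)).

A_6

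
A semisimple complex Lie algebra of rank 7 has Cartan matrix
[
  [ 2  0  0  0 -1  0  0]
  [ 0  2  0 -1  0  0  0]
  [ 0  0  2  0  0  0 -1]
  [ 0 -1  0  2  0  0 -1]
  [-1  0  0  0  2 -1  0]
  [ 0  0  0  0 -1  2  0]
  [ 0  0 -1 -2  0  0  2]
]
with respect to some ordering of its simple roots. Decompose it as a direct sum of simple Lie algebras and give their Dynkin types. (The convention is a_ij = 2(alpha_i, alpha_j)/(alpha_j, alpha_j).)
The diagram associated to this matrix has two connected components: the simple roots {alpha_1, alpha_5, alpha_6} form a chain of 3 nodes with single edges (A_3), and {alpha_2, alpha_3, alpha_4, alpha_7} form a chain of 4 nodes with a double edge between the middle two (F_4). A semisimple Lie algebra decomposes uniquely as the direct sum of simple ideals, one per connected component of its Dynkin diagram, so g ≅ A_3 ⊕ F_4 (dimension 15 + 52 = 67).

A_3 (sl(4)) ⊕ F_4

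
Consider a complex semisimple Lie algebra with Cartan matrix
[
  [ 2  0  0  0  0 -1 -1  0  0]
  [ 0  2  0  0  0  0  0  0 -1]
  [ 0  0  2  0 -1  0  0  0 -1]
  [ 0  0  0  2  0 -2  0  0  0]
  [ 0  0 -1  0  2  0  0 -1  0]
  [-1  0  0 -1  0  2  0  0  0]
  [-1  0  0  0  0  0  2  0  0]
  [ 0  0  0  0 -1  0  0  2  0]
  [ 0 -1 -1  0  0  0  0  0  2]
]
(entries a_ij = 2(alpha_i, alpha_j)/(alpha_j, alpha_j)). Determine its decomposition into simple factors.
A_5 (sl(6)) ⊕ C_4 (sp(8))

The diagram associated to this matrix has two connected components: the simple roots {alpha_2, alpha_3, alpha_5, alpha_8, alpha_9} form a chain of 5 nodes with single edges (A_5), and {alpha_1, alpha_4, alpha_6, alpha_7} form a chain of 4 nodes with a double edge at one end; the terminal node there is the unique long simple root (C_4). A semisimple Lie algebra decomposes uniquely as the direct sum of simple ideals, one per connected component of its Dynkin diagram, so g ≅ A_5 ⊕ C_4 (dimension 35 + 36 = 71).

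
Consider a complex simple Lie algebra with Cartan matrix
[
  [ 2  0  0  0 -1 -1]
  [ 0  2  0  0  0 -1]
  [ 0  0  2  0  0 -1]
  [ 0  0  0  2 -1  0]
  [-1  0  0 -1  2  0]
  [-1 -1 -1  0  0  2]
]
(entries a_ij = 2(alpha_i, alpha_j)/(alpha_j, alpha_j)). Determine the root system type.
D_6 (so(12))

The matrix has rank 6 with 2's on the diagonal. Reading the off-diagonal entries as Dynkin edges (a single edge where a_ij = a_ji = -1; a double or triple edge where a_ij * a_ji = 2 or 3), the diagram is a chain of 4 nodes with a fork of two nodes at one end (D_6). One simple-root ordering that puts it in standard form is (alpha_4, alpha_5, alpha_1, alpha_6, alpha_3, alpha_2). So the algebra is type D_6, i.e. so(12).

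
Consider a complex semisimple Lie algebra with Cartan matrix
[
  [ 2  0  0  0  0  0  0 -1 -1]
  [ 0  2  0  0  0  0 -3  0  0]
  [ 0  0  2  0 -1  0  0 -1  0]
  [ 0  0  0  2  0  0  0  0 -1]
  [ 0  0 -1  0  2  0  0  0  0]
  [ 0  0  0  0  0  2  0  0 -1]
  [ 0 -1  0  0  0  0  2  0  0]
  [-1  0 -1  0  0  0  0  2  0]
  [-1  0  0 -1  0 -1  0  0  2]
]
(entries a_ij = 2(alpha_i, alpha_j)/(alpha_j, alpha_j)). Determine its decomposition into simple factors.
The diagram associated to this matrix has two connected components: the simple roots {alpha_1, alpha_3, alpha_4, alpha_5, alpha_6, alpha_8, alpha_9} form a chain of 5 nodes with a fork of two nodes at one end (D_7), and {alpha_2, alpha_7} form two nodes joined by a triple edge (G_2). A semisimple Lie algebra decomposes uniquely as the direct sum of simple ideals, one per connected component of its Dynkin diagram, so g ≅ D_7 ⊕ G_2 (dimension 91 + 14 = 105).

D_7 + G_2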